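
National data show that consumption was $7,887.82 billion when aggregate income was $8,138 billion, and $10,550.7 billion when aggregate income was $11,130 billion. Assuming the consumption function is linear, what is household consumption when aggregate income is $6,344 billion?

MPC = (10550.7 − 7887.82)/(11130 − 8138) = 2662.88/2992 = 0.89
a = 7887.82 − 0.89(8138) = 7887.82 − 7242.82 = 645
C = 645 + 0.89(6344) = 645 + 5646.16 = 6291.16

C = 6291.16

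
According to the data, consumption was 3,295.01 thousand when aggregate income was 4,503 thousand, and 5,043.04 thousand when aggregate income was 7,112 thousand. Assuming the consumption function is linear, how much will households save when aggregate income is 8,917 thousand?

MPC = (5043.04 − 3295.01)/(7112 − 4503) = 1748.03/2609 = 0.67
a = 3295.01 − 0.67(4503) = 3295.01 − 3017.01 = 278
C = 278 + 0.67(8917) = 6252.39
S = 8917 − 6252.39 = 2664.61

S = 2664.61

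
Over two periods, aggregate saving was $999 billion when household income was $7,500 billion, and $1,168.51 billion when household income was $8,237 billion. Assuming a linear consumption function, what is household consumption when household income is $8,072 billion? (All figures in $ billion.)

C = 6941.44

MPS = ΔS/ΔY = (1168.51 − 999)/(8237 − 7500) = 169.51/737 = 0.23
MPC = 1 − MPS = 0.77
Autonomous saving = 999 − 0.23(7500) = -726, so a = 726
C = 726 + 0.77(8072) = 726 + 6215.44 = 6941.44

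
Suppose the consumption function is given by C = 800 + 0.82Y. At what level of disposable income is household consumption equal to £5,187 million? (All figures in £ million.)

Y = 5350

800 + 0.82Y = 5187
0.82Y = 4387, so Y = 4387/0.82 = 5350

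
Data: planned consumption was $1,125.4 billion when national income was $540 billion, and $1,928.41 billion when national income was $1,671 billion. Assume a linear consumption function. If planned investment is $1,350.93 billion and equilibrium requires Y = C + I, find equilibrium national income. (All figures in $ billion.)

Y = 7217

MPC = (1928.41 − 1125.4)/(1671 − 540) = 803.01/1131 = 0.71
a = 1125.4 − 0.71(540) = 742
Equilibrium: Y = 742 + 0.71Y + 1350.93
0.29Y = 2092.93, so Y = 2092.93/0.29 = 7217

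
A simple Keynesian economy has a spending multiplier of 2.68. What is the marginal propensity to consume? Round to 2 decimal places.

k = 1/(1 − MPC), so 1 − MPC = 1/k = 1/2.68 = 0.3731
MPC = 1 − 0.3731 = 0.63

MPC = 0.63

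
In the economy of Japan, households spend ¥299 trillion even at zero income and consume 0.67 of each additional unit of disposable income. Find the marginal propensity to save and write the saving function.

MPS = 1 − MPC = 1 − 0.67 = 0.33
S = Y − C = -299 + 0.33Y

MPS = 0.33; S = -299 + 0.33Y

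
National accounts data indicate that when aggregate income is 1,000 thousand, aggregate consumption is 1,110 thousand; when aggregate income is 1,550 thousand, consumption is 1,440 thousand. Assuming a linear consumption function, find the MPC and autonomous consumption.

MPC = ΔC/ΔY = (1440 − 1110)/(1550 − 1000) = 330/550 = 0.6
a = C − MPC·Y = 1110 − 0.6(1000) = 1110 − 600 = 510

MPC = 0.6; a = 510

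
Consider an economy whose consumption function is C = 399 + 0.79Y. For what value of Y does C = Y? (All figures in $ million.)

At break-even, C = Y: 399 + 0.79Y = Y
0.21Y = 399, so Y = 399/0.21 = 1900

Y = 1900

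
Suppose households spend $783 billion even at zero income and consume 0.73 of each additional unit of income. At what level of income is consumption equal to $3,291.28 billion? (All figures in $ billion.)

Y = 3436

783 + 0.73Y = 3291.28
0.73Y = 2508.28, so Y = 2508.28/0.73 = 3436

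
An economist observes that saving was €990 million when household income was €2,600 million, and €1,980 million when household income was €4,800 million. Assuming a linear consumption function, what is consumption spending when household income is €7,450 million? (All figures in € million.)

C = 4277.5

MPS = ΔS/ΔY = (1980 − 990)/(4800 − 2600) = 990/2200 = 0.45
MPC = 1 − MPS = 0.55
Autonomous saving = 990 − 0.45(2600) = -180, so a = 180
C = 180 + 0.55(7450) = 180 + 4097.5 = 4277.5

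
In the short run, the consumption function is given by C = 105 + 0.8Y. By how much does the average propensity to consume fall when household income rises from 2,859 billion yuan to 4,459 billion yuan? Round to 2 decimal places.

At Y = 2859: C = 105 + 0.8(2859) = 2392.2, APC = 2392.2/2859 = 0.837
At Y = 4459: C = 3672.2, APC = 3672.2/4459 = 0.824
Fall in APC = 0.837 − 0.824 = 0.013 ≈ 0.01

ΔAPC = 0.01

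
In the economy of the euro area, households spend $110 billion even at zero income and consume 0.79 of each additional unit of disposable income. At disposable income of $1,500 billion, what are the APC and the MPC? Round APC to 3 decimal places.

APC = 0.863; MPC = 0.79

MPC = 0.79 (the slope of the consumption function)
C = 110 + 0.79(1500) = 1295, so APC = 1295/1500 = 0.863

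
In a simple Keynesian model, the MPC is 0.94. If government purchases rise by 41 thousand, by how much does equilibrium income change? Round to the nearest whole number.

The multiplier is 1/(1 − MPC) = 1/0.06.
ΔY = 41/0.06 = 683.33 ≈ 683

ΔY ≈ 683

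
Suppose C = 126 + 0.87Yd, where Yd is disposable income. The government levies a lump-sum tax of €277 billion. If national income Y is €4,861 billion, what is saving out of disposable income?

Yd = Y − T = 4861 − 277 = 4584
C = 126 + 0.87(4584) = 126 + 3988.08 = 4114.08
S = Yd − C = 4584 − 4114.08 = 469.92

S = 469.92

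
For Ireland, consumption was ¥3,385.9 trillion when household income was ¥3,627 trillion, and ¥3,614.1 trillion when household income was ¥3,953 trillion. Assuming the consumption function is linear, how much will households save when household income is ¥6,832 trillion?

MPC = (3614.1 − 3385.9)/(3953 − 3627) = 228.2/326 = 0.7
a = 3385.9 − 0.7(3627) = 3385.9 − 2538.9 = 847
C = 847 + 0.7(6832) = 5629.4
S = 6832 − 5629.4 = 1202.6

S = 1202.6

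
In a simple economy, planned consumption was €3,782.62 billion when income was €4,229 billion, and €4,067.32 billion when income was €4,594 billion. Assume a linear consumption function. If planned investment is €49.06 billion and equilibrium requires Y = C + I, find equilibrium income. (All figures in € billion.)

Y = 2423

MPC = (4067.32 − 3782.62)/(4594 − 4229) = 284.7/365 = 0.78
a = 3782.62 − 0.78(4229) = 484
Equilibrium: Y = 484 + 0.78Y + 49.06
0.22Y = 533.06, so Y = 533.06/0.22 = 2423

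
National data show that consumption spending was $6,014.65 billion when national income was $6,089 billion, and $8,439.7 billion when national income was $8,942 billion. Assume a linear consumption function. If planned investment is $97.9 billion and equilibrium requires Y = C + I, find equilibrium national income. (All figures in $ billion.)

MPC = (8439.7 − 6014.65)/(8942 − 6089) = 2425.05/2853 = 0.85
a = 6014.65 − 0.85(6089) = 839
Equilibrium: Y = 839 + 0.85Y + 97.9
0.15Y = 936.9, so Y = 936.9/0.15 = 6246

Y = 6246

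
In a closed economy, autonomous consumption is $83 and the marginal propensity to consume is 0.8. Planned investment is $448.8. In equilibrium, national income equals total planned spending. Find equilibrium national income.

Y = C + I = 83 + 0.8Y + 448.8
Y − 0.8Y = 531.8
0.2Y = 531.8, so Y = 531.8/0.2 = 2659

Y = 2659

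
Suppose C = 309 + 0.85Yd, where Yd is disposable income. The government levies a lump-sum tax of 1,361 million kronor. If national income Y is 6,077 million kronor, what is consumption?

C = 4317.6

Yd = Y − T = 6077 − 1361 = 4716
C = 309 + 0.85(4716) = 309 + 4008.6 = 4317.6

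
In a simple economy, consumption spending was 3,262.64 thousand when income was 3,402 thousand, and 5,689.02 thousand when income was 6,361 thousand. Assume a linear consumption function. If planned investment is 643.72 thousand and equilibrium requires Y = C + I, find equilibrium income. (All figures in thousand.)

MPC = (5689.02 − 3262.64)/(6361 − 3402) = 2426.38/2959 = 0.82
a = 3262.64 − 0.82(3402) = 473
Equilibrium: Y = 473 + 0.82Y + 643.72
0.18Y = 1116.72, so Y = 1116.72/0.18 = 6204

Y = 6204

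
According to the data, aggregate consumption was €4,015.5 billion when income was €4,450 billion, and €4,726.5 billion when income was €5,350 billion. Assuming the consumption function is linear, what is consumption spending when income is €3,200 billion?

MPC = (4726.5 − 4015.5)/(5350 − 4450) = 711/900 = 0.79
a = 4015.5 − 0.79(4450) = 4015.5 − 3515.5 = 500
C = 500 + 0.79(3200) = 500 + 2528 = 3028

C = 3028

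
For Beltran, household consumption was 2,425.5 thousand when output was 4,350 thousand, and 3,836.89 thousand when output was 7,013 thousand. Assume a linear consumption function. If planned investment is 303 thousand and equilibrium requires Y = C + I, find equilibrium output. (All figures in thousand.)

Y = 900

MPC = (3836.89 − 2425.5)/(7013 − 4350) = 1411.39/2663 = 0.53
a = 2425.5 − 0.53(4350) = 120
Equilibrium: Y = 120 + 0.53Y + 303
0.47Y = 423, so Y = 423/0.47 = 900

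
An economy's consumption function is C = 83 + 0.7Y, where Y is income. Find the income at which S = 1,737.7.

S = Y − C = -83 + 0.3Y
-83 + 0.3Y = 1737.7, so 0.3Y = 1820.7 and Y = 6069

Y = 6069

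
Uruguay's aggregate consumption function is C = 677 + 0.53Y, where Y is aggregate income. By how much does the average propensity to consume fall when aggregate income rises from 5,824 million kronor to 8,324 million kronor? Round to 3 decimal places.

At Y = 5824: C = 677 + 0.53(5824) = 3763.72, APC = 3763.72/5824 = 0.6462
At Y = 8324: C = 5088.72, APC = 5088.72/8324 = 0.6113
Fall in APC = 0.6462 − 0.6113 = 0.0349 ≈ 0.035

ΔAPC = 0.035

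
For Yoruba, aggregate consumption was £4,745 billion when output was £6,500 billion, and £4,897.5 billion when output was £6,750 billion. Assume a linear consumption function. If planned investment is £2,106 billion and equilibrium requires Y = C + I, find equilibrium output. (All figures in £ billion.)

Y = 7400

MPC = (4897.5 − 4745)/(6750 − 6500) = 152.5/250 = 0.61
a = 4745 − 0.61(6500) = 780
Equilibrium: Y = 780 + 0.61Y + 2106
0.39Y = 2886, so Y = 2886/0.39 = 7400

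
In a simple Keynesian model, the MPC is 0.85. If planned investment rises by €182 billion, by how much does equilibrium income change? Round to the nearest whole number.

The multiplier is 1/(1 − MPC) = 1/0.15.
ΔY = 182/0.15 = 1213.33 ≈ 1213

ΔY ≈ 1213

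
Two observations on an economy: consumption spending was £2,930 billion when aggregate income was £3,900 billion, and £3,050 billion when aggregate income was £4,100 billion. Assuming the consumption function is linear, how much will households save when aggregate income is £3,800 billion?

S = 930

MPC = (3050 − 2930)/(4100 − 3900) = 120/200 = 0.6
a = 2930 − 0.6(3900) = 2930 − 2340 = 590
C = 590 + 0.6(3800) = 2870
S = 3800 − 2870 = 930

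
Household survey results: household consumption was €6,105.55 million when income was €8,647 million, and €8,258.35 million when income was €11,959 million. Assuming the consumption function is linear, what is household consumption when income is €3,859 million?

C = 2993.35

MPC = (8258.35 − 6105.55)/(11959 − 8647) = 2152.8/3312 = 0.65
a = 6105.55 − 0.65(8647) = 6105.55 − 5620.55 = 485
C = 485 + 0.65(3859) = 485 + 2508.35 = 2993.35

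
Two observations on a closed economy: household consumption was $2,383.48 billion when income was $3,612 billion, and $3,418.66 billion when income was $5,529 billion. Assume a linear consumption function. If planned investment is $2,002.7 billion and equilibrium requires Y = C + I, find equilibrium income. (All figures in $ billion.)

MPC = (3418.66 − 2383.48)/(5529 − 3612) = 1035.18/1917 = 0.54
a = 2383.48 − 0.54(3612) = 433
Equilibrium: Y = 433 + 0.54Y + 2002.7
0.46Y = 2435.7, so Y = 2435.7/0.46 = 5295

Y = 5295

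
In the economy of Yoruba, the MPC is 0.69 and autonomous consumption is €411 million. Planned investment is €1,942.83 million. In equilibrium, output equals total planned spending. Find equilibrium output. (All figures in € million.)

Y = C + I = 411 + 0.69Y + 1942.83
Y − 0.69Y = 2353.83
0.31Y = 2353.83, so Y = 2353.83/0.31 = 7593

Y = 7593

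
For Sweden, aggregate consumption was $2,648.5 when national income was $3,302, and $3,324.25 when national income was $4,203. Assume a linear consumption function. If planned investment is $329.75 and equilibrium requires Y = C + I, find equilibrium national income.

MPC = (3324.25 − 2648.5)/(4203 − 3302) = 675.75/901 = 0.75
a = 2648.5 − 0.75(3302) = 172
Equilibrium: Y = 172 + 0.75Y + 329.75
0.25Y = 501.75, so Y = 501.75/0.25 = 2007

Y = 2007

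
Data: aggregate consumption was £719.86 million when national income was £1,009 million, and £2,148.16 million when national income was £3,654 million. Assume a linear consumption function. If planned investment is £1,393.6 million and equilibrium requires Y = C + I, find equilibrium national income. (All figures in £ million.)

Y = 3410

MPC = (2148.16 − 719.86)/(3654 − 1009) = 1428.3/2645 = 0.54
a = 719.86 − 0.54(1009) = 175
Equilibrium: Y = 175 + 0.54Y + 1393.6
0.46Y = 1568.6, so Y = 1568.6/0.46 = 3410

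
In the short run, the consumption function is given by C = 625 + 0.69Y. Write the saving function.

S = Y − C = Y − (625 + 0.69Y) = -625 + (1 − 0.69)Y

S = -625 + 0.31Y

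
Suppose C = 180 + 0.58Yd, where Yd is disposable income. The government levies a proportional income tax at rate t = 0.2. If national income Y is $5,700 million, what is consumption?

Yd = (1 − 0.2)(5700) = 0.8(5700) = 4560
C = 180 + 0.58(4560) = 180 + 2644.8 = 2824.8

C = 2824.8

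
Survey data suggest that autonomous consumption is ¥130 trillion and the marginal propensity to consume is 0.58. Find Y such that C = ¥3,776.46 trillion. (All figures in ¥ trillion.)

Y = 6287

130 + 0.58Y = 3776.46
0.58Y = 3646.46, so Y = 3646.46/0.58 = 6287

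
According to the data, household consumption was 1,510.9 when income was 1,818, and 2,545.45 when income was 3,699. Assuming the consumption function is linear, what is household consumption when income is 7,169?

C = 4453.95

MPC = (2545.45 − 1510.9)/(3699 − 1818) = 1034.55/1881 = 0.55
a = 1510.9 − 0.55(1818) = 1510.9 − 999.9 = 511
C = 511 + 0.55(7169) = 511 + 3942.95 = 4453.95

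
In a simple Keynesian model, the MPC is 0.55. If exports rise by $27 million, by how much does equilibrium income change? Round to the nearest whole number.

ΔY ≈ 60

The multiplier is 1/(1 − MPC) = 1/0.45.
ΔY = 27/0.45 = 60.00 ≈ 60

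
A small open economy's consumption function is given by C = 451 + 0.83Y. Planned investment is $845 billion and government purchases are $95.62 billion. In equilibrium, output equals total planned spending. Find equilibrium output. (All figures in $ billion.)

Y = C + I + G = 451 + 0.83Y + 845 + 95.62
Y − 0.83Y = 1391.62
0.17Y = 1391.62, so Y = 1391.62/0.17 = 8186

Y = 8186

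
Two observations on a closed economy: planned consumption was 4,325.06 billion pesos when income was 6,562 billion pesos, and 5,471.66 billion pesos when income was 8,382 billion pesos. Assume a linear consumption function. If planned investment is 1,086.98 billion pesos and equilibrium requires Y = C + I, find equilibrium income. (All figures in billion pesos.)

Y = 3454

MPC = (5471.66 − 4325.06)/(8382 − 6562) = 1146.6/1820 = 0.63
a = 4325.06 − 0.63(6562) = 191
Equilibrium: Y = 191 + 0.63Y + 1086.98
0.37Y = 1277.98, so Y = 1277.98/0.37 = 3454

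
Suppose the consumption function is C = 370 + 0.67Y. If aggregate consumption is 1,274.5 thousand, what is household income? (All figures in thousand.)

Y = 1350

370 + 0.67Y = 1274.5
0.67Y = 904.5, so Y = 904.5/0.67 = 1350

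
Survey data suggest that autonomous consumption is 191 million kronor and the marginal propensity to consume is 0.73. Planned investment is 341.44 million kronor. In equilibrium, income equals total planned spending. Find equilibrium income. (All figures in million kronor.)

Y = C + I = 191 + 0.73Y + 341.44
Y − 0.73Y = 532.44
0.27Y = 532.44, so Y = 532.44/0.27 = 1972

Y = 1972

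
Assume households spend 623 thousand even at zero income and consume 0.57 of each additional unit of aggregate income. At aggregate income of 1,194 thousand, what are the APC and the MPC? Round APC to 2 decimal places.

MPC = 0.57 (the slope of the consumption function)
C = 623 + 0.57(1194) = 1303.58, so APC = 1303.58/1194 = 1.09

APC = 1.09; MPC = 0.57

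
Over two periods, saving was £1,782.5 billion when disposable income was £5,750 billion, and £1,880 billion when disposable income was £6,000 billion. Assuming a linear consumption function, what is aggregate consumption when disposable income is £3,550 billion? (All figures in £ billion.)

MPS = ΔS/ΔY = (1880 − 1782.5)/(6000 − 5750) = 97.5/250 = 0.39
MPC = 1 − MPS = 0.61
Autonomous saving = 1782.5 − 0.39(5750) = -460, so a = 460
C = 460 + 0.61(3550) = 460 + 2165.5 = 2625.5

C = 2625.5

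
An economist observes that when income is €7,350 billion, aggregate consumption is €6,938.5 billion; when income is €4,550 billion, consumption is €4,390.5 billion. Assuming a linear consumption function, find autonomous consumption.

a = 250

MPC = ΔC/ΔY = (6938.5 − 4390.5)/(7350 − 4550) = 2548/2800 = 0.91
a = C − MPC·Y = 4390.5 − 0.91(4550) = 4390.5 − 4140.5 = 250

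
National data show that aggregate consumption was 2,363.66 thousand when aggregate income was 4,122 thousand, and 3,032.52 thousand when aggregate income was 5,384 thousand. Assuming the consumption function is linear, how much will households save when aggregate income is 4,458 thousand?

S = 1916.26

MPC = (3032.52 − 2363.66)/(5384 − 4122) = 668.86/1262 = 0.53
a = 2363.66 − 0.53(4122) = 2363.66 − 2184.66 = 179
C = 179 + 0.53(4458) = 2541.74
S = 4458 − 2541.74 = 1916.26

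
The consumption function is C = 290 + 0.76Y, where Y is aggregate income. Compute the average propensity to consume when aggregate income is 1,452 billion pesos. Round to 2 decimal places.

C = 290 + 0.76(1452) = 1393.52
APC = C/Y = 1393.52/1452 = 0.96

APC = 0.96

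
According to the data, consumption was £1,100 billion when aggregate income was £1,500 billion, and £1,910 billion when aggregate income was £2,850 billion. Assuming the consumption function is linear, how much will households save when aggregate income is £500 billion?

S = 0

MPC = (1910 − 1100)/(2850 − 1500) = 810/1350 = 0.6
a = 1100 − 0.6(1500) = 1100 − 900 = 200
C = 200 + 0.6(500) = 500
S = 500 − 500 = 0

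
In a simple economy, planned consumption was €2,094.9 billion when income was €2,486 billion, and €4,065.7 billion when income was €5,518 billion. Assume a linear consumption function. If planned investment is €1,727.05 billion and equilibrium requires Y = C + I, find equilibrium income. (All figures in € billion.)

MPC = (4065.7 − 2094.9)/(5518 − 2486) = 1970.8/3032 = 0.65
a = 2094.9 − 0.65(2486) = 479
Equilibrium: Y = 479 + 0.65Y + 1727.05
0.35Y = 2206.05, so Y = 2206.05/0.35 = 6303

Y = 6303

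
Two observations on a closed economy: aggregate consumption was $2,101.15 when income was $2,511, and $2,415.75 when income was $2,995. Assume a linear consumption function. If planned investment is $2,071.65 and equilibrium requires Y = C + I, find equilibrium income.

MPC = (2415.75 − 2101.15)/(2995 − 2511) = 314.6/484 = 0.65
a = 2101.15 − 0.65(2511) = 469
Equilibrium: Y = 469 + 0.65Y + 2071.65
0.35Y = 2540.65, so Y = 2540.65/0.35 = 7259

Y = 7259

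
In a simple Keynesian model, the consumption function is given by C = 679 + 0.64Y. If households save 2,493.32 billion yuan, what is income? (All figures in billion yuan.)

S = Y − C = -679 + 0.36Y
-679 + 0.36Y = 2493.32, so 0.36Y = 3172.32 and Y = 8812

Y = 8812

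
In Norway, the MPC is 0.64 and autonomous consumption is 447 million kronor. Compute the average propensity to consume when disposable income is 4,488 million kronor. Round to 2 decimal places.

C = 447 + 0.64(4488) = 3319.32
APC = C/Y = 3319.32/4488 = 0.74

APC = 0.74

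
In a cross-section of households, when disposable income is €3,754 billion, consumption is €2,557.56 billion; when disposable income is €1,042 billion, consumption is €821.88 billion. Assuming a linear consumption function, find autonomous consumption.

MPC = ΔC/ΔY = (2557.56 − 821.88)/(3754 − 1042) = 1735.68/2712 = 0.64
a = C − MPC·Y = 821.88 − 0.64(1042) = 821.88 − 666.88 = 155

a = 155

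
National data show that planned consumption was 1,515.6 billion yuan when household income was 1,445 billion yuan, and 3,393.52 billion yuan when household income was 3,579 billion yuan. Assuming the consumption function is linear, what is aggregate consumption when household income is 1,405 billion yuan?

C = 1480.4

MPC = (3393.52 − 1515.6)/(3579 − 1445) = 1877.92/2134 = 0.88
a = 1515.6 − 0.88(1445) = 1515.6 − 1271.6 = 244
C = 244 + 0.88(1405) = 244 + 1236.4 = 1480.4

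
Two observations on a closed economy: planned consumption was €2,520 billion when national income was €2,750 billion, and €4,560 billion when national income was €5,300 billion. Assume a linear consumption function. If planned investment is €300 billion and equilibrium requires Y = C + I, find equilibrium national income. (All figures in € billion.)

MPC = (4560 − 2520)/(5300 − 2750) = 2040/2550 = 0.8
a = 2520 − 0.8(2750) = 320
Equilibrium: Y = 320 + 0.8Y + 300
0.2Y = 620, so Y = 620/0.2 = 3100

Y = 3100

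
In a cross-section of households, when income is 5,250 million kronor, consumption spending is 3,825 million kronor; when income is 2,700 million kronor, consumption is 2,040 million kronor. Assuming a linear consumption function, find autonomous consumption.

a = 150

MPC = ΔC/ΔY = (3825 − 2040)/(5250 − 2700) = 1785/2550 = 0.7
a = C − MPC·Y = 2040 − 0.7(2700) = 2040 − 1890 = 150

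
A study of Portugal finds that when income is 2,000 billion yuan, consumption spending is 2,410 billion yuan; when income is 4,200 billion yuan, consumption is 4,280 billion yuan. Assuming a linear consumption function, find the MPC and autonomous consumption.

MPC = 0.85; a = 710

MPC = ΔC/ΔY = (4280 − 2410)/(4200 − 2000) = 1870/2200 = 0.85
a = C − MPC·Y = 2410 − 0.85(2000) = 2410 − 1700 = 710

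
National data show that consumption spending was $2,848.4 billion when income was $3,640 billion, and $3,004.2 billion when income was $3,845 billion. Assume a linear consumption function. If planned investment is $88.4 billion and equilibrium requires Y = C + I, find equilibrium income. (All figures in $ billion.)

MPC = (3004.2 − 2848.4)/(3845 − 3640) = 155.8/205 = 0.76
a = 2848.4 − 0.76(3640) = 82
Equilibrium: Y = 82 + 0.76Y + 88.4
0.24Y = 170.4, so Y = 170.4/0.24 = 710

Y = 710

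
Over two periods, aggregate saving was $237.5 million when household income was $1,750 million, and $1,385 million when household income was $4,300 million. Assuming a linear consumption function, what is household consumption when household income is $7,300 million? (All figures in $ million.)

C = 4565

MPS = ΔS/ΔY = (1385 − 237.5)/(4300 − 1750) = 1147.5/2550 = 0.45
MPC = 1 − MPS = 0.55
Autonomous saving = 237.5 − 0.45(1750) = -550, so a = 550
C = 550 + 0.55(7300) = 550 + 4015 = 4565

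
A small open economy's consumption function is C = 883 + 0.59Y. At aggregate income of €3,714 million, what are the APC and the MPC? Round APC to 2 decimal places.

APC = 0.83; MPC = 0.59

MPC = 0.59 (the slope of the consumption function)
C = 883 + 0.59(3714) = 3074.26, so APC = 3074.26/3714 = 0.83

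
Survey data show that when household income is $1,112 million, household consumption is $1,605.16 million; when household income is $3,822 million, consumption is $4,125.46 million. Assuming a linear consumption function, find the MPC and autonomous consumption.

MPC = ΔC/ΔY = (4125.46 − 1605.16)/(3822 − 1112) = 2520.3/2710 = 0.93
a = C − MPC·Y = 1605.16 − 0.93(1112) = 1605.16 − 1034.16 = 571

MPC = 0.93; a = 571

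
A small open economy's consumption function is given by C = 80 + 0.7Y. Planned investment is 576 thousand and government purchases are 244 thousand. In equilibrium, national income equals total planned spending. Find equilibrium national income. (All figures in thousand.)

Y = 3000

Y = C + I + G = 80 + 0.7Y + 576 + 244
Y − 0.7Y = 900
0.3Y = 900, so Y = 900/0.3 = 3000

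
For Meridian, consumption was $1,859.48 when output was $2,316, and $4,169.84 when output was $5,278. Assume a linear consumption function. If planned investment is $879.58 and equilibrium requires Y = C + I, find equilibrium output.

MPC = (4169.84 − 1859.48)/(5278 − 2316) = 2310.36/2962 = 0.78
a = 1859.48 − 0.78(2316) = 53
Equilibrium: Y = 53 + 0.78Y + 879.58
0.22Y = 932.58, so Y = 932.58/0.22 = 4239

Y = 4239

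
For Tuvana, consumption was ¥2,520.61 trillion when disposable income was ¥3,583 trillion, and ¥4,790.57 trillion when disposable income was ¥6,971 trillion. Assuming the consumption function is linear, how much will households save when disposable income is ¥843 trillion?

MPC = (4790.57 − 2520.61)/(6971 − 3583) = 2269.96/3388 = 0.67
a = 2520.61 − 0.67(3583) = 2520.61 − 2400.61 = 120
C = 120 + 0.67(843) = 684.81
S = 843 − 684.81 = 158.19

S = 158.19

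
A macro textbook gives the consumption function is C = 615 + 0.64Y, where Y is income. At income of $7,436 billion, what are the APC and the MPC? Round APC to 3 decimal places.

APC = 0.723; MPC = 0.64

MPC = 0.64 (the slope of the consumption function)
C = 615 + 0.64(7436) = 5374.04, so APC = 5374.04/7436 = 0.723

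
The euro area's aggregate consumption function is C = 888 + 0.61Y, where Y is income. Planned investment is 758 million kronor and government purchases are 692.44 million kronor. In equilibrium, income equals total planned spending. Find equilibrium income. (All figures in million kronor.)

Y = C + I + G = 888 + 0.61Y + 758 + 692.44
Y − 0.61Y = 2338.44
0.39Y = 2338.44, so Y = 2338.44/0.39 = 5996

Y = 5996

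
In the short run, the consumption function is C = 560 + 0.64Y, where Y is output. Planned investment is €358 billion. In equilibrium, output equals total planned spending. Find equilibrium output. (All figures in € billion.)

Y = C + I = 560 + 0.64Y + 358
Y − 0.64Y = 918
0.36Y = 918, so Y = 918/0.36 = 2550

Y = 2550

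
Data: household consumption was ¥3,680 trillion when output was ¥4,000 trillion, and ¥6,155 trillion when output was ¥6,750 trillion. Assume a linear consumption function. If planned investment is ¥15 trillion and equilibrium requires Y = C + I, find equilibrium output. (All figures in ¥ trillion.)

MPC = (6155 − 3680)/(6750 − 4000) = 2475/2750 = 0.9
a = 3680 − 0.9(4000) = 80
Equilibrium: Y = 80 + 0.9Y + 15
0.1Y = 95, so Y = 95/0.1 = 950

Y = 950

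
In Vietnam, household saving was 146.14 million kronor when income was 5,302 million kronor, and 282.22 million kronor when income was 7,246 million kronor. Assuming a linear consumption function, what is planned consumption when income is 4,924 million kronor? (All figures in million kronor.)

MPS = ΔS/ΔY = (282.22 − 146.14)/(7246 − 5302) = 136.08/1944 = 0.07
MPC = 1 − MPS = 0.93
Autonomous saving = 146.14 − 0.07(5302) = -225, so a = 225
C = 225 + 0.93(4924) = 225 + 4579.32 = 4804.32

C = 4804.32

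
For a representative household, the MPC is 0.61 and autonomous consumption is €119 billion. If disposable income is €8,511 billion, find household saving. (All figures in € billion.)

C = 119 + 0.61(8511) = 119 + 5191.71 = 5310.71
S = Y − C = 8511 − 5310.71 = 3200.29

S = 3200.29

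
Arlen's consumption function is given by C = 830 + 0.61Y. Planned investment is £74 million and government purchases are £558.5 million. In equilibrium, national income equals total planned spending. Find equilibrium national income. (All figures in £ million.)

Y = 3750

Y = C + I + G = 830 + 0.61Y + 74 + 558.5
Y − 0.61Y = 1462.5
0.39Y = 1462.5, so Y = 1462.5/0.39 = 3750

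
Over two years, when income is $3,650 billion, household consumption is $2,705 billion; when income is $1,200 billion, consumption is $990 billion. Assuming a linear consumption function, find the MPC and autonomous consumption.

MPC = 0.7; a = 150

MPC = ΔC/ΔY = (2705 − 990)/(3650 − 1200) = 1715/2450 = 0.7
a = C − MPC·Y = 990 − 0.7(1200) = 990 − 840 = 150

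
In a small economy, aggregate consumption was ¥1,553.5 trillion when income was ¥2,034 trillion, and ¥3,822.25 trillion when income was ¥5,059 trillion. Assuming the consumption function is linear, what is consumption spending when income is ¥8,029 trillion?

C = 6049.75

MPC = (3822.25 − 1553.5)/(5059 − 2034) = 2268.75/3025 = 0.75
a = 1553.5 − 0.75(2034) = 1553.5 − 1525.5 = 28
C = 28 + 0.75(8029) = 28 + 6021.75 = 6049.75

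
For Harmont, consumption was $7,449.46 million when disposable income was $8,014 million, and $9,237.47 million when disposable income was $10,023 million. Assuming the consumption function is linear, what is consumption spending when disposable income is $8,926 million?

MPC = (9237.47 − 7449.46)/(10023 − 8014) = 1788.01/2009 = 0.89
a = 7449.46 − 0.89(8014) = 7449.46 − 7132.46 = 317
C = 317 + 0.89(8926) = 317 + 7944.14 = 8261.14

C = 8261.14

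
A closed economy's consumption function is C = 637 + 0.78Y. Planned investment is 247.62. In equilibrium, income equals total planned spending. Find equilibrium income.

Y = C + I = 637 + 0.78Y + 247.62
Y − 0.78Y = 884.62
0.22Y = 884.62, so Y = 884.62/0.22 = 4021

Y = 4021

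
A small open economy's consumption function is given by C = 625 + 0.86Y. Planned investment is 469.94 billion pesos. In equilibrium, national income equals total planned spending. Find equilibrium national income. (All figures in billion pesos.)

Y = C + I = 625 + 0.86Y + 469.94
Y − 0.86Y = 1094.94
0.14Y = 1094.94, so Y = 1094.94/0.14 = 7821

Y = 7821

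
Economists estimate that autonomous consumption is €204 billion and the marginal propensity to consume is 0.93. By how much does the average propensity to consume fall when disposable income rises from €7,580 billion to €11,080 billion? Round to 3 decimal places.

At Y = 7580: C = 204 + 0.93(7580) = 7253.4, APC = 7253.4/7580 = 0.9569
At Y = 11080: C = 10508.4, APC = 10508.4/11080 = 0.9484
Fall in APC = 0.9569 − 0.9484 = 0.0085 ≈ 0.009

ΔAPC = 0.009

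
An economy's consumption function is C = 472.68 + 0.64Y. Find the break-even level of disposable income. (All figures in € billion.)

At break-even, C = Y: 472.68 + 0.64Y = Y
0.36Y = 472.68, so Y = 472.68/0.36 = 1313

Y = 1313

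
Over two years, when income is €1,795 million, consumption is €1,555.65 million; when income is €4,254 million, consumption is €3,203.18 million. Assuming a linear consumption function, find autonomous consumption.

a = 353

MPC = ΔC/ΔY = (3203.18 − 1555.65)/(4254 − 1795) = 1647.53/2459 = 0.67
a = C − MPC·Y = 1555.65 − 0.67(1795) = 1555.65 − 1202.65 = 353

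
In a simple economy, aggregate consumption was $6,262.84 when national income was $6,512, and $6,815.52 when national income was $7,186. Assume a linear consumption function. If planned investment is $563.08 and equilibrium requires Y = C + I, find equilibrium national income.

MPC = (6815.52 − 6262.84)/(7186 − 6512) = 552.68/674 = 0.82
a = 6262.84 − 0.82(6512) = 923
Equilibrium: Y = 923 + 0.82Y + 563.08
0.18Y = 1486.08, so Y = 1486.08/0.18 = 8256

Y = 8256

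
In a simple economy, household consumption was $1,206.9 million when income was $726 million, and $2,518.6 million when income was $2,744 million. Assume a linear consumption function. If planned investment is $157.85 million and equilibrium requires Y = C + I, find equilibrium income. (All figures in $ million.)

MPC = (2518.6 − 1206.9)/(2744 − 726) = 1311.7/2018 = 0.65
a = 1206.9 − 0.65(726) = 735
Equilibrium: Y = 735 + 0.65Y + 157.85
0.35Y = 892.85, so Y = 892.85/0.35 = 2551

Y = 2551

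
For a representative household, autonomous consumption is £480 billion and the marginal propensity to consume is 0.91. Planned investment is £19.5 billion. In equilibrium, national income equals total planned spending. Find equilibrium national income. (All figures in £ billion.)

Y = C + I = 480 + 0.91Y + 19.5
Y − 0.91Y = 499.5
0.09Y = 499.5, so Y = 499.5/0.09 = 5550

Y = 5550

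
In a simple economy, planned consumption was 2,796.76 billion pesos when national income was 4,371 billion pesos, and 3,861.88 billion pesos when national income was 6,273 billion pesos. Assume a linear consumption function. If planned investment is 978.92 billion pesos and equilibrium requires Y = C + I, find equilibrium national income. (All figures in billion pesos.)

Y = 3018

MPC = (3861.88 − 2796.76)/(6273 − 4371) = 1065.12/1902 = 0.56
a = 2796.76 − 0.56(4371) = 349
Equilibrium: Y = 349 + 0.56Y + 978.92
0.44Y = 1327.92, so Y = 1327.92/0.44 = 3018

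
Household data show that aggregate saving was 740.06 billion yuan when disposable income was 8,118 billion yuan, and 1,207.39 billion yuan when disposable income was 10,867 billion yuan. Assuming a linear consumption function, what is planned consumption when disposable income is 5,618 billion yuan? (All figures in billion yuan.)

C = 5302.94

MPS = ΔS/ΔY = (1207.39 − 740.06)/(10867 − 8118) = 467.33/2749 = 0.17
MPC = 1 − MPS = 0.83
Autonomous saving = 740.06 − 0.17(8118) = -640, so a = 640
C = 640 + 0.83(5618) = 640 + 4662.94 = 5302.94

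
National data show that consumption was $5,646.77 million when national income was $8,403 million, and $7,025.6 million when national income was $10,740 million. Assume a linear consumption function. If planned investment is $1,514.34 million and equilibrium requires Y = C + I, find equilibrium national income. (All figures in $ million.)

Y = 5374

MPC = (7025.6 − 5646.77)/(10740 − 8403) = 1378.83/2337 = 0.59
a = 5646.77 − 0.59(8403) = 689
Equilibrium: Y = 689 + 0.59Y + 1514.34
0.41Y = 2203.34, so Y = 2203.34/0.41 = 5374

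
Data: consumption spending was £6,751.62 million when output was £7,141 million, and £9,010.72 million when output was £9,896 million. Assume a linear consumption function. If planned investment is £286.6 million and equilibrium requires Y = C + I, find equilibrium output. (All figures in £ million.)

Y = 6570

MPC = (9010.72 − 6751.62)/(9896 − 7141) = 2259.1/2755 = 0.82
a = 6751.62 − 0.82(7141) = 896
Equilibrium: Y = 896 + 0.82Y + 286.6
0.18Y = 1182.6, so Y = 1182.6/0.18 = 6570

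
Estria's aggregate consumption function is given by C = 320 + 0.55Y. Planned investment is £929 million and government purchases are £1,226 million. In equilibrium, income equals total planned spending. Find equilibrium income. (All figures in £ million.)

Y = C + I + G = 320 + 0.55Y + 929 + 1226
Y − 0.55Y = 2475
0.45Y = 2475, so Y = 2475/0.45 = 5500

Y = 5500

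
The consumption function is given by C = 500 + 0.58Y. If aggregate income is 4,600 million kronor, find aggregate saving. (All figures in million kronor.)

C = 500 + 0.58(4600) = 500 + 2668 = 3168
S = Y − C = 4600 − 3168 = 1432

S = 1432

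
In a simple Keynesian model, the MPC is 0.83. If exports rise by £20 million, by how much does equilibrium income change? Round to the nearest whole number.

ΔY ≈ 118

The multiplier is 1/(1 − MPC) = 1/0.17.
ΔY = 20/0.17 = 117.65 ≈ 118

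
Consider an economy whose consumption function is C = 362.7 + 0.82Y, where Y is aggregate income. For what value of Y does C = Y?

At break-even, C = Y: 362.7 + 0.82Y = Y
0.18Y = 362.7, so Y = 362.7/0.18 = 2015

Y = 2015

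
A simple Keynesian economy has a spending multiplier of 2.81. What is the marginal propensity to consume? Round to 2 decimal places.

MPC = 0.64

k = 1/(1 − MPC), so 1 − MPC = 1/k = 1/2.81 = 0.3559
MPC = 1 − 0.3559 = 0.64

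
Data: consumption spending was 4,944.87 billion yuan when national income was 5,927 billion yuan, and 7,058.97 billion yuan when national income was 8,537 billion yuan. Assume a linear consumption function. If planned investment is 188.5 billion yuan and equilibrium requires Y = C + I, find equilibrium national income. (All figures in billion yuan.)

Y = 1750

MPC = (7058.97 − 4944.87)/(8537 − 5927) = 2114.1/2610 = 0.81
a = 4944.87 − 0.81(5927) = 144
Equilibrium: Y = 144 + 0.81Y + 188.5
0.19Y = 332.5, so Y = 332.5/0.19 = 1750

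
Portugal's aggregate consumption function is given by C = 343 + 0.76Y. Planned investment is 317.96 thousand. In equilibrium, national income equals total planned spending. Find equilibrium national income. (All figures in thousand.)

Y = 2754

Y = C + I = 343 + 0.76Y + 317.96
Y − 0.76Y = 660.96
0.24Y = 660.96, so Y = 660.96/0.24 = 2754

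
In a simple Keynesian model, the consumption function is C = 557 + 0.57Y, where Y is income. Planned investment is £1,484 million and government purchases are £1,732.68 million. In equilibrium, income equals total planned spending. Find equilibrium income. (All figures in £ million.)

Y = C + I + G = 557 + 0.57Y + 1484 + 1732.68
Y − 0.57Y = 3773.68
0.43Y = 3773.68, so Y = 3773.68/0.43 = 8776

Y = 8776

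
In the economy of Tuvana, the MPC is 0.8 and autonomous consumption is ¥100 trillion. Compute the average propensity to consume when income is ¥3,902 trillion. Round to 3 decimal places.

APC = 0.826

C = 100 + 0.8(3902) = 3221.6
APC = C/Y = 3221.6/3902 = 0.826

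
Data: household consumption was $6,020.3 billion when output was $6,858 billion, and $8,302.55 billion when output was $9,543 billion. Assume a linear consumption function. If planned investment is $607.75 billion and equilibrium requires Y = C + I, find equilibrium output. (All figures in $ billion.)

MPC = (8302.55 − 6020.3)/(9543 − 6858) = 2282.25/2685 = 0.85
a = 6020.3 − 0.85(6858) = 191
Equilibrium: Y = 191 + 0.85Y + 607.75
0.15Y = 798.75, so Y = 798.75/0.15 = 5325

Y = 5325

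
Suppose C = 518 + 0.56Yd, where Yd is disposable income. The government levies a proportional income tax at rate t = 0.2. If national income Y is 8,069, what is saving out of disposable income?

Yd = (1 − 0.2)(8069) = 0.8(8069) = 6455.2
C = 518 + 0.56(6455.2) = 518 + 3614.912 = 4132.912
S = Yd − C = 6455.2 − 4132.912 = 2322.288

S = 2322.288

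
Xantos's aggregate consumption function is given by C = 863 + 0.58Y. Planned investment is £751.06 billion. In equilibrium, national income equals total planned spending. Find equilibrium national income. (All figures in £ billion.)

Y = 3843

Y = C + I = 863 + 0.58Y + 751.06
Y − 0.58Y = 1614.06
0.42Y = 1614.06, so Y = 1614.06/0.42 = 3843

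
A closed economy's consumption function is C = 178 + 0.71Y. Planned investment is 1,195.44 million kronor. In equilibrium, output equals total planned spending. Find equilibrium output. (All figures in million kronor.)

Y = C + I = 178 + 0.71Y + 1195.44
Y − 0.71Y = 1373.44
0.29Y = 1373.44, so Y = 1373.44/0.29 = 4736

Y = 4736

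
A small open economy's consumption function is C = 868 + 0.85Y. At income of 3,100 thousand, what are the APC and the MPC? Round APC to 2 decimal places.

MPC = 0.85 (the slope of the consumption function)
C = 868 + 0.85(3100) = 3503, so APC = 3503/3100 = 1.13

APC = 1.13; MPC = 0.85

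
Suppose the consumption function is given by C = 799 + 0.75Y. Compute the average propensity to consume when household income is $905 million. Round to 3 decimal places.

APC = 1.633

C = 799 + 0.75(905) = 1477.75
APC = C/Y = 1477.75/905 = 1.633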